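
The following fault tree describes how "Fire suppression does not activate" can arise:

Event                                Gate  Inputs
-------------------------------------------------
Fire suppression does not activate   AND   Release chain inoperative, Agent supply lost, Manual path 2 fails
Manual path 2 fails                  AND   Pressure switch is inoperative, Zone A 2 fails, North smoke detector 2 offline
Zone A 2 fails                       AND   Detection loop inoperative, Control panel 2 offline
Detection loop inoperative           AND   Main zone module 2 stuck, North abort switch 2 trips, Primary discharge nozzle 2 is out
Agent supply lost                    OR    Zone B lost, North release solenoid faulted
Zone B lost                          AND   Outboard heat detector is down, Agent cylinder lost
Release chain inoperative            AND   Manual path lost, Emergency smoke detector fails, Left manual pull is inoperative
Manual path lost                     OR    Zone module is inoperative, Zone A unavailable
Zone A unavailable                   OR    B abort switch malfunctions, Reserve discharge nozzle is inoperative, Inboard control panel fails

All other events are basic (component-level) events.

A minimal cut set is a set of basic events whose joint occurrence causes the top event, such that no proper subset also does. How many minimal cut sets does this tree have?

Zone A unavailable [OR]: union of children's cut sets → 3 cut set(s).
Manual path lost [OR]: union of children's cut sets → 4 cut set(s).
Release chain inoperative [AND]: one cut set from each child combined → 4 × 1 × 1 = 4 cut set(s).
Zone B lost [AND]: one cut set from each child combined → 1 × 1 = 1 cut set(s).
Agent supply lost [OR]: union of children's cut sets → 2 cut set(s).
Detection loop inoperative [AND]: one cut set from each child combined → 1 × 1 × 1 = 1 cut set(s).
Zone A 2 fails [AND]: one cut set from each child combined → 1 × 1 = 1 cut set(s).
Manual path 2 fails [AND]: one cut set from each child combined → 1 × 1 × 1 = 1 cut set(s).
Fire suppression does not activate [AND]: one cut set from each child combined → 4 × 2 × 1 = 8 cut set(s).
Minimal cut sets: {Agent cylinder lost, Control panel 2 offline, Emergency smoke detector fails, Left manual pull is inoperative, Main zone module 2 stuck, North abort switch 2 trips, North smoke detector 2 offline, Outboard heat detector is down, Pressure switch is inoperative, Primary discharge nozzle 2 is out, Zone module is inoperative}; {Control panel 2 offline, Emergency smoke detector fails, Left manual pull is inoperative, Main zone module 2 stuck, North abort switch 2 trips, North release solenoid faulted, North smoke detector 2 offline, Pressure switch is inoperative, Primary discharge nozzle 2 is out, Zone module is inoperative}; {Agent cylinder lost, B abort switch malfunctions, Control panel 2 offline, Emergency smoke detector fails, Left manual pull is inoperative, Main zone module 2 stuck, North abort switch 2 trips, North smoke detector 2 offline, Outboard heat detector is down, Pressure switch is inoperative, Primary discharge nozzle 2 is out}; {B abort switch malfunctions, Control panel 2 offline, Emergency smoke detector fails, Left manual pull is inoperative, Main zone module 2 stuck, North abort switch 2 trips, North release solenoid faulted, North smoke detector 2 offline, Pressure switch is inoperative, Primary discharge nozzle 2 is out}; {Agent cylinder lost, Control panel 2 offline, Emergency smoke detector fails, Left manual pull is inoperative, Main zone module 2 stuck, North abort switch 2 trips, North smoke detector 2 offline, Outboard heat detector is down, Pressure switch is inoperative, Primary discharge nozzle 2 is out, Reserve discharge nozzle is inoperative}; {Control panel 2 offline, Emergency smoke detector fails, Left manual pull is inoperative, Main zone module 2 stuck, North abort switch 2 trips, North release solenoid faulted, North smoke detector 2 offline, Pressure switch is inoperative, Primary discharge nozzle 2 is out, Reserve discharge nozzle is inoperative}; {Agent cylinder lost, Control panel 2 offline, Emergency smoke detector fails, Inboard control panel fails, Left manual pull is inoperative, Main zone module 2 stuck, North abort switch 2 trips, North smoke detector 2 offline, Outboard heat detector is down, Pressure switch is inoperative, Primary discharge nozzle 2 is out}; {Control panel 2 offline, Emergency smoke detector fails, Inboard control panel fails, Left manual pull is inoperative, Main zone module 2 stuck, North abort switch 2 trips, North release solenoid faulted, North smoke detector 2 offline, Pressure switch is inoperative, Primary discharge nozzle 2 is out}.

8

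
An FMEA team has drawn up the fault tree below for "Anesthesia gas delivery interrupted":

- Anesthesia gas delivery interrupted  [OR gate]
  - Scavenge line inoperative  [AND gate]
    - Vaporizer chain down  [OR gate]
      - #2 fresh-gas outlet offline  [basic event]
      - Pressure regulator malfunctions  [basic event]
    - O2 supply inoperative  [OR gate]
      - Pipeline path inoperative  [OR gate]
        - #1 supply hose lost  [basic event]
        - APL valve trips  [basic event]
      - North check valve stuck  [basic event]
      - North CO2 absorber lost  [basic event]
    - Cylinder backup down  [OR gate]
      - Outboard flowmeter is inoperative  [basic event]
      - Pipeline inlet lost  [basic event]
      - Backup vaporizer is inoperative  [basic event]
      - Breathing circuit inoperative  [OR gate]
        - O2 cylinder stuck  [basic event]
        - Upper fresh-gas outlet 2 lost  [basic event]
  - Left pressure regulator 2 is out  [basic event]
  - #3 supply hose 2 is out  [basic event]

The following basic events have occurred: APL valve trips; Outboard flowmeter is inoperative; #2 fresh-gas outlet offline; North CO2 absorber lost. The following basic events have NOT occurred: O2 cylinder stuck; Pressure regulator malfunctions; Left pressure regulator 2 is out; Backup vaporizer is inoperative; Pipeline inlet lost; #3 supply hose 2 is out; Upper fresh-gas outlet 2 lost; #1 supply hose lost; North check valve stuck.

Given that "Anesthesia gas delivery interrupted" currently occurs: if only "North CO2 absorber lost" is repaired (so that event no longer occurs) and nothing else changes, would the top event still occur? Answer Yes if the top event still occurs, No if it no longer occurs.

Counterfactual: set "North CO2 absorber lost" to not occurred.
Vaporizer chain down [OR]: #2 fresh-gas outlet offline=occurs, Pressure regulator malfunctions=not → at least one input occurs → occurs.
Pipeline path inoperative [OR]: #1 supply hose lost=not, APL valve trips=occurs → at least one input occurs → occurs.
O2 supply inoperative [OR]: Pipeline path inoperative=occurs, North check valve stuck=not, North CO2 absorber lost=not → at least one input occurs → occurs.
Breathing circuit inoperative [OR]: O2 cylinder stuck=not, Upper fresh-gas outlet 2 lost=not → no input occurs → does not occur.
Cylinder backup down [OR]: Outboard flowmeter is inoperative=occurs, Pipeline inlet lost=not, Backup vaporizer is inoperative=not, Breathing circuit inoperative=not → at least one input occurs → occurs.
Scavenge line inoperative [AND]: Vaporizer chain down=occurs, O2 supply inoperative=occurs, Cylinder backup down=occurs → all inputs occur → occurs.
Anesthesia gas delivery interrupted [OR]: Scavenge line inoperative=occurs, Left pressure regulator 2 is out=not, #3 supply hose 2 is out=not → at least one input occurs → occurs.

Yes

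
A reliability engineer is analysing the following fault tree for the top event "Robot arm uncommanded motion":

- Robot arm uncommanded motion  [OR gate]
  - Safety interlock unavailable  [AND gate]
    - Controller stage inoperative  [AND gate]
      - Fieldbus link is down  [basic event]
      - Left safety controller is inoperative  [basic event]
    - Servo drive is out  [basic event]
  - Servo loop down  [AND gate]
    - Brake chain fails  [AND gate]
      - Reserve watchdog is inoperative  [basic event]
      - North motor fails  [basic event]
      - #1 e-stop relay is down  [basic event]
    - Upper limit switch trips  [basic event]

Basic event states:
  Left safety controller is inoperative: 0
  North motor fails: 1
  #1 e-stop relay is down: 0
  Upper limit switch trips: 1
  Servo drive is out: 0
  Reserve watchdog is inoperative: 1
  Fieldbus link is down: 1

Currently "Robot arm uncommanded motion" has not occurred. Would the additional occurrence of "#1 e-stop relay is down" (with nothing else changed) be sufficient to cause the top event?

Counterfactual: set "#1 e-stop relay is down" to occurred.
Controller stage inoperative [AND]: Fieldbus link is down=occurs, Left safety controller is inoperative=not → not all inputs occur → does not occur.
Safety interlock unavailable [AND]: Controller stage inoperative=not, Servo drive is out=not → not all inputs occur → does not occur.
Brake chain fails [AND]: Reserve watchdog is inoperative=occurs, North motor fails=occurs, #1 e-stop relay is down=occurs → all inputs occur → occurs.
Servo loop down [AND]: Brake chain fails=occurs, Upper limit switch trips=occurs → all inputs occur → occurs.
Robot arm uncommanded motion [OR]: Safety interlock unavailable=not, Servo loop down=occurs → at least one input occurs → occurs.

Yes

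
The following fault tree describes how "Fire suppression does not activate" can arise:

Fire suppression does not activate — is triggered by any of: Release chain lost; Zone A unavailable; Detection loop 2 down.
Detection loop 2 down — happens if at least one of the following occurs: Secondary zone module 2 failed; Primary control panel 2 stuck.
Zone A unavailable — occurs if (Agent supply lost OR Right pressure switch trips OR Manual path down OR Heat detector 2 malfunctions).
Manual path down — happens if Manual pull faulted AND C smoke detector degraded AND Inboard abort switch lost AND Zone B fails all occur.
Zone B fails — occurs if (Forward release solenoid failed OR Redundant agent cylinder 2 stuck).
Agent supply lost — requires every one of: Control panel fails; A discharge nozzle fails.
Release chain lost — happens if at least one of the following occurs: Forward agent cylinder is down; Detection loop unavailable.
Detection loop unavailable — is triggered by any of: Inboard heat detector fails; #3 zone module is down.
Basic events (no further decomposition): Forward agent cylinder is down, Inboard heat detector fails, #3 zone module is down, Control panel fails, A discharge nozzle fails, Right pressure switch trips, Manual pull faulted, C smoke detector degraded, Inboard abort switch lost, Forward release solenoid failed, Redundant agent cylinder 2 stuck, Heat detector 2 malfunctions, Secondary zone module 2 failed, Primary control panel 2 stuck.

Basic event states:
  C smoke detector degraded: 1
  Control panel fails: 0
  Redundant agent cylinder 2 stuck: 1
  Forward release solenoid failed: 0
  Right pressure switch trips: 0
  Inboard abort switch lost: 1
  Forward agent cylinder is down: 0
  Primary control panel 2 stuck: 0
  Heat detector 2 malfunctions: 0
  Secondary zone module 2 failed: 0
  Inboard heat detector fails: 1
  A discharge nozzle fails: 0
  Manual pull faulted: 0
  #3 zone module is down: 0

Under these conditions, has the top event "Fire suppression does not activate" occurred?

Yes

Detection loop unavailable [OR]: Inboard heat detector fails=occurs, #3 zone module is down=not → at least one input occurs → occurs.
Release chain lost [OR]: Forward agent cylinder is down=not, Detection loop unavailable=occurs → at least one input occurs → occurs.
Agent supply lost [AND]: Control panel fails=not, A discharge nozzle fails=not → not all inputs occur → does not occur.
Zone B fails [OR]: Forward release solenoid failed=not, Redundant agent cylinder 2 stuck=occurs → at least one input occurs → occurs.
Manual path down [AND]: Manual pull faulted=not, C smoke detector degraded=occurs, Inboard abort switch lost=occurs, Zone B fails=occurs → not all inputs occur → does not occur.
Zone A unavailable [OR]: Agent supply lost=not, Right pressure switch trips=not, Manual path down=not, Heat detector 2 malfunctions=not → no input occurs → does not occur.
Detection loop 2 down [OR]: Secondary zone module 2 failed=not, Primary control panel 2 stuck=not → no input occurs → does not occur.
Fire suppression does not activate [OR]: Release chain lost=occurs, Zone A unavailable=not, Detection loop 2 down=not → at least one input occurs → occurs.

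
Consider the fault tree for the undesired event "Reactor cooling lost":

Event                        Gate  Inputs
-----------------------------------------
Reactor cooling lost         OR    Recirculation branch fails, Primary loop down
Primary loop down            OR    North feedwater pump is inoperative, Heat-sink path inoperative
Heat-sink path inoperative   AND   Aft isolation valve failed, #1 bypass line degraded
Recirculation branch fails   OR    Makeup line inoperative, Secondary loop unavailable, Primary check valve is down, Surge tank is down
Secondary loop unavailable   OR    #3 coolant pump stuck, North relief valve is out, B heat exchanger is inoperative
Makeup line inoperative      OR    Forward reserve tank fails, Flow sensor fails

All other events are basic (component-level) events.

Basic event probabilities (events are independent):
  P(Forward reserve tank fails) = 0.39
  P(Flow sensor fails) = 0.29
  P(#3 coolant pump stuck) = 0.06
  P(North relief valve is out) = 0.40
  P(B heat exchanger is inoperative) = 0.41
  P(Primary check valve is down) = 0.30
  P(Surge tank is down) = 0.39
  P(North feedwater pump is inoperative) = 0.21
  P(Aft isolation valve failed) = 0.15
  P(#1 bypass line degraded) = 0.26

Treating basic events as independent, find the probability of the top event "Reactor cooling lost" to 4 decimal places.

0.9533

P(Makeup line inoperative) [OR] = 1 − (1−0.39) × (1−0.29) = 0.566900
P(Secondary loop unavailable) [OR] = 1 − (1−0.06) × (1−0.40) × (1−0.41) = 0.667240
P(Recirculation branch fails) [OR] = 1 − (1−0.566900) × (1−0.667240) × (1−0.30) × (1−0.39) = 0.938461
P(Heat-sink path inoperative) [AND] = 0.15 × 0.26 = 0.039000
P(Primary loop down) [OR] = 1 − (1−0.21) × (1−0.039000) = 0.240810
P(Reactor cooling lost) [OR] = 1 − (1−0.938461) × (1−0.240810) = 0.953280
Rounded to 4 decimal places: P(Reactor cooling lost) ≈ 0.9533.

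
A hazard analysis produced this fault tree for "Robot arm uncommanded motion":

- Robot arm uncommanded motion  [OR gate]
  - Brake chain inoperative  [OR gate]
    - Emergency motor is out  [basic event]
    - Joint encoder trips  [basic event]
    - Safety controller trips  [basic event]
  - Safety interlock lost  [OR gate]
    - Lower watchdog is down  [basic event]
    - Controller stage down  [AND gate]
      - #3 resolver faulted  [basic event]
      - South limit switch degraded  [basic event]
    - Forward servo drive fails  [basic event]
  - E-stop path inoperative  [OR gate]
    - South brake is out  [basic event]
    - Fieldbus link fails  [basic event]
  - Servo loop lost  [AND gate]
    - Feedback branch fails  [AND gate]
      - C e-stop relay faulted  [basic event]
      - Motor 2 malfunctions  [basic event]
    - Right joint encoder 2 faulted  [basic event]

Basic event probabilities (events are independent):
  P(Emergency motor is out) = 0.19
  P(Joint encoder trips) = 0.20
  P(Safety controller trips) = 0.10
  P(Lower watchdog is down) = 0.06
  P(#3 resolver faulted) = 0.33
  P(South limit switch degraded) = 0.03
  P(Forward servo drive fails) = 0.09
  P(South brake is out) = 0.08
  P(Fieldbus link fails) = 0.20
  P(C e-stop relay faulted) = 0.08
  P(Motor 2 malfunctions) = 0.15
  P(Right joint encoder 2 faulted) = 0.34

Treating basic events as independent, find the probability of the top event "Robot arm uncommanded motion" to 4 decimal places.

0.6380

P(Brake chain inoperative) [OR] = 1 − (1−0.19) × (1−0.20) × (1−0.10) = 0.416800
P(Controller stage down) [AND] = 0.33 × 0.03 = 0.009900
P(Safety interlock lost) [OR] = 1 − (1−0.06) × (1−0.009900) × (1−0.09) = 0.153068
P(E-stop path inoperative) [OR] = 1 − (1−0.08) × (1−0.20) = 0.264000
P(Feedback branch fails) [AND] = 0.08 × 0.15 = 0.012000
P(Servo loop lost) [AND] = 0.012000 × 0.34 = 0.004080
P(Robot arm uncommanded motion) [OR] = 1 − (1−0.416800) × (1−0.153068) × (1−0.264000) × (1−0.004080) = 0.637950
Rounded to 4 decimal places: P(Robot arm uncommanded motion) ≈ 0.6380.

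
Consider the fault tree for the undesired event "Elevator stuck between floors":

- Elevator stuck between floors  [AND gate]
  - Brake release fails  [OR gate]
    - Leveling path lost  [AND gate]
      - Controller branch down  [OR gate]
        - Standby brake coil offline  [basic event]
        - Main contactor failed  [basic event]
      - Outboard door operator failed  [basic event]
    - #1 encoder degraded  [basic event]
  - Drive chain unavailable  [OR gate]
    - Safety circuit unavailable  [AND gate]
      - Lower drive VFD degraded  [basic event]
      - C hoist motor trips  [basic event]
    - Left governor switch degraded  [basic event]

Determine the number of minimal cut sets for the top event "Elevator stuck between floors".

Controller branch down [OR]: union of children's cut sets → 2 cut set(s).
Leveling path lost [AND]: one cut set from each child combined → 2 × 1 = 2 cut set(s).
Brake release fails [OR]: union of children's cut sets → 3 cut set(s).
Safety circuit unavailable [AND]: one cut set from each child combined → 1 × 1 = 1 cut set(s).
Drive chain unavailable [OR]: union of children's cut sets → 2 cut set(s).
Elevator stuck between floors [AND]: one cut set from each child combined → 3 × 2 = 6 cut set(s).
Minimal cut sets: {C hoist motor trips, Lower drive VFD degraded, Outboard door operator failed, Standby brake coil offline}; {Left governor switch degraded, Outboard door operator failed, Standby brake coil offline}; {C hoist motor trips, Lower drive VFD degraded, Main contactor failed, Outboard door operator failed}; {Left governor switch degraded, Main contactor failed, Outboard door operator failed}; {#1 encoder degraded, C hoist motor trips, Lower drive VFD degraded}; {#1 encoder degraded, Left governor switch degraded}.

6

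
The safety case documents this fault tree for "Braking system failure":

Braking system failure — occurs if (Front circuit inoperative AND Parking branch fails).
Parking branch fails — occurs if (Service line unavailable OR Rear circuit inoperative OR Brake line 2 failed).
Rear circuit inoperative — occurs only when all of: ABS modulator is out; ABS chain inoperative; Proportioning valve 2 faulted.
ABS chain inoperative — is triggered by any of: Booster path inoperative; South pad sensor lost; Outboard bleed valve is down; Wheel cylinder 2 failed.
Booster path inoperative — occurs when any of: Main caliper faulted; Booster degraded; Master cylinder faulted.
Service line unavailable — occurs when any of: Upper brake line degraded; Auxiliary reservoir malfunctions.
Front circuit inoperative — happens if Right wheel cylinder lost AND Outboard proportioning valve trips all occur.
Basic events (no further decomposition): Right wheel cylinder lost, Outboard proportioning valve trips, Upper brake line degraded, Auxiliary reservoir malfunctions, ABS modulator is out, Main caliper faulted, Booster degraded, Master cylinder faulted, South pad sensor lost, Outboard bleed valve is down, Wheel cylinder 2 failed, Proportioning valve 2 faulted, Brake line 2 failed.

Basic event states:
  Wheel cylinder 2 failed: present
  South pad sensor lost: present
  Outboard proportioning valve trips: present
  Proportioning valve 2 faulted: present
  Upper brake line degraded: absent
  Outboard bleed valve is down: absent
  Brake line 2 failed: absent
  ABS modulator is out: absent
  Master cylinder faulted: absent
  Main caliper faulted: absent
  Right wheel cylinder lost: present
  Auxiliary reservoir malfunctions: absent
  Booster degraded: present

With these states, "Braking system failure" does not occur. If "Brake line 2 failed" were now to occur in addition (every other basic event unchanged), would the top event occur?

Counterfactual: set "Brake line 2 failed" to occurred.
Front circuit inoperative [AND]: Right wheel cylinder lost=occurs, Outboard proportioning valve trips=occurs → all inputs occur → occurs.
Service line unavailable [OR]: Upper brake line degraded=not, Auxiliary reservoir malfunctions=not → no input occurs → does not occur.
Booster path inoperative [OR]: Main caliper faulted=not, Booster degraded=occurs, Master cylinder faulted=not → at least one input occurs → occurs.
ABS chain inoperative [OR]: Booster path inoperative=occurs, South pad sensor lost=occurs, Outboard bleed valve is down=not, Wheel cylinder 2 failed=occurs → at least one input occurs → occurs.
Rear circuit inoperative [AND]: ABS modulator is out=not, ABS chain inoperative=occurs, Proportioning valve 2 faulted=occurs → not all inputs occur → does not occur.
Parking branch fails [OR]: Service line unavailable=not, Rear circuit inoperative=not, Brake line 2 failed=occurs → at least one input occurs → occurs.
Braking system failure [AND]: Front circuit inoperative=occurs, Parking branch fails=occurs → all inputs occur → occurs.

Yes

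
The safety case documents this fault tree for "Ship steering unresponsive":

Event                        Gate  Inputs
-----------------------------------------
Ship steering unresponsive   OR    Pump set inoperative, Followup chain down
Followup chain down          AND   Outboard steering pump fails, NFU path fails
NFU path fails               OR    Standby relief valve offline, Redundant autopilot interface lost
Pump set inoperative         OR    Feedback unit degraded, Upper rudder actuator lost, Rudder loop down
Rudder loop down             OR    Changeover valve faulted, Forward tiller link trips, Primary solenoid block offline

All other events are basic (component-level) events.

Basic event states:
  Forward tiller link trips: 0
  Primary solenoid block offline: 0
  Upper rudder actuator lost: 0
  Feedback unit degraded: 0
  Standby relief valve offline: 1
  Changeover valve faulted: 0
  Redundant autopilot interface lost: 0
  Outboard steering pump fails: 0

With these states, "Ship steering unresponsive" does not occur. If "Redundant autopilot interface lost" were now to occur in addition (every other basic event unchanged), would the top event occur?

No

Counterfactual: set "Redundant autopilot interface lost" to occurred.
Rudder loop down [OR]: Changeover valve faulted=not, Forward tiller link trips=not, Primary solenoid block offline=not → no input occurs → does not occur.
Pump set inoperative [OR]: Feedback unit degraded=not, Upper rudder actuator lost=not, Rudder loop down=not → no input occurs → does not occur.
NFU path fails [OR]: Standby relief valve offline=occurs, Redundant autopilot interface lost=occurs → at least one input occurs → occurs.
Followup chain down [AND]: Outboard steering pump fails=not, NFU path fails=occurs → not all inputs occur → does not occur.
Ship steering unresponsive [OR]: Pump set inoperative=not, Followup chain down=not → no input occurs → does not occur.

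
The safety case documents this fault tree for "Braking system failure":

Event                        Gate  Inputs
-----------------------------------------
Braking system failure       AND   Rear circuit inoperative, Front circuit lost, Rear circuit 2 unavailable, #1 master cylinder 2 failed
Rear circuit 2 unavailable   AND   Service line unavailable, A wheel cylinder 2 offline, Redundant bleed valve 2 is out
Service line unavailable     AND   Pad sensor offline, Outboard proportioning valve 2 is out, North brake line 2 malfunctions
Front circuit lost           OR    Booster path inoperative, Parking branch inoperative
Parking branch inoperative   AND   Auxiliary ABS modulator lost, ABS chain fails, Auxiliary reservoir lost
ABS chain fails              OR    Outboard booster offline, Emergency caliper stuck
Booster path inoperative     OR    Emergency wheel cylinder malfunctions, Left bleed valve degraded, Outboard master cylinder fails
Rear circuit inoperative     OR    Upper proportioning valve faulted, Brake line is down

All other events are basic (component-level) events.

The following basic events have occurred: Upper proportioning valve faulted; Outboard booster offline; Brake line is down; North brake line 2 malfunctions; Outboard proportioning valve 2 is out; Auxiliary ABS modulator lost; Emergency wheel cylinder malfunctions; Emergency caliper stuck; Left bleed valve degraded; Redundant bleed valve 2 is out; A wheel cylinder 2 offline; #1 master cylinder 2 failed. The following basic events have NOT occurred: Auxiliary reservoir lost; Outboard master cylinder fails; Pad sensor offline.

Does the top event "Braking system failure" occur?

No

Rear circuit inoperative [OR]: Upper proportioning valve faulted=occurs, Brake line is down=occurs → at least one input occurs → occurs.
Booster path inoperative [OR]: Emergency wheel cylinder malfunctions=occurs, Left bleed valve degraded=occurs, Outboard master cylinder fails=not → at least one input occurs → occurs.
ABS chain fails [OR]: Outboard booster offline=occurs, Emergency caliper stuck=occurs → at least one input occurs → occurs.
Parking branch inoperative [AND]: Auxiliary ABS modulator lost=occurs, ABS chain fails=occurs, Auxiliary reservoir lost=not → not all inputs occur → does not occur.
Front circuit lost [OR]: Booster path inoperative=occurs, Parking branch inoperative=not → at least one input occurs → occurs.
Service line unavailable [AND]: Pad sensor offline=not, Outboard proportioning valve 2 is out=occurs, North brake line 2 malfunctions=occurs → not all inputs occur → does not occur.
Rear circuit 2 unavailable [AND]: Service line unavailable=not, A wheel cylinder 2 offline=occurs, Redundant bleed valve 2 is out=occurs → not all inputs occur → does not occur.
Braking system failure [AND]: Rear circuit inoperative=occurs, Front circuit lost=occurs, Rear circuit 2 unavailable=not, #1 master cylinder 2 failed=occurs → not all inputs occur → does not occur.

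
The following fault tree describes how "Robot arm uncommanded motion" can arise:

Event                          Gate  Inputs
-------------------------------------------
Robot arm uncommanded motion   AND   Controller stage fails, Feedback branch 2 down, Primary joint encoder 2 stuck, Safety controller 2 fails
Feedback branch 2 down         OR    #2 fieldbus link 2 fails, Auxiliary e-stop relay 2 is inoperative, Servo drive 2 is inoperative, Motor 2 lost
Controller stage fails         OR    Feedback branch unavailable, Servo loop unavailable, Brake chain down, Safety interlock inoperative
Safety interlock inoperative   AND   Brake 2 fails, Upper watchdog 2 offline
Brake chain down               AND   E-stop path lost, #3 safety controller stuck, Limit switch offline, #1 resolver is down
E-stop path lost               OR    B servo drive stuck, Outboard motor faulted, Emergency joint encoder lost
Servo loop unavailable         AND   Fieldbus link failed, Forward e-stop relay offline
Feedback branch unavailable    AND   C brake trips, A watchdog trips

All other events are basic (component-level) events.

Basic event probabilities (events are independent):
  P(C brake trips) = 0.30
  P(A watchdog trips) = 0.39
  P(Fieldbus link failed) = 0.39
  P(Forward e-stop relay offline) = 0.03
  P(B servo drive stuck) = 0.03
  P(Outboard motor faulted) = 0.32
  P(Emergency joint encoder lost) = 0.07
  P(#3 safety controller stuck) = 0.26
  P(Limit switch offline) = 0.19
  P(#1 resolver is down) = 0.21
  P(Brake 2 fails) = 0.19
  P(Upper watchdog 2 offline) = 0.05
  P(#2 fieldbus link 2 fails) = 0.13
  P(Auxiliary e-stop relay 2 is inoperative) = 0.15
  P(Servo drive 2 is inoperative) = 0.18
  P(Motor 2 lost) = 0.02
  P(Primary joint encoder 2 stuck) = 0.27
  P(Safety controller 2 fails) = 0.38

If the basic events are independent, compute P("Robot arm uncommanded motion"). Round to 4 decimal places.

P(Feedback branch unavailable) [AND] = 0.30 × 0.39 = 0.117000
P(Servo loop unavailable) [AND] = 0.39 × 0.03 = 0.011700
P(E-stop path lost) [OR] = 1 − (1−0.03) × (1−0.32) × (1−0.07) = 0.386572
P(Brake chain down) [AND] = 0.386572 × 0.26 × 0.19 × 0.21 = 0.004010
P(Safety interlock inoperative) [AND] = 0.19 × 0.05 = 0.009500
P(Controller stage fails) [OR] = 1 − (1−0.117000) × (1−0.011700) × (1−0.004010) × (1−0.009500) = 0.139088
P(Feedback branch 2 down) [OR] = 1 − (1−0.13) × (1−0.15) × (1−0.18) × (1−0.02) = 0.405738
P(Robot arm uncommanded motion) [AND] = 0.139088 × 0.405738 × 0.27 × 0.38 = 0.005790
Rounded to 4 decimal places: P(Robot arm uncommanded motion) ≈ 0.0058.

0.0058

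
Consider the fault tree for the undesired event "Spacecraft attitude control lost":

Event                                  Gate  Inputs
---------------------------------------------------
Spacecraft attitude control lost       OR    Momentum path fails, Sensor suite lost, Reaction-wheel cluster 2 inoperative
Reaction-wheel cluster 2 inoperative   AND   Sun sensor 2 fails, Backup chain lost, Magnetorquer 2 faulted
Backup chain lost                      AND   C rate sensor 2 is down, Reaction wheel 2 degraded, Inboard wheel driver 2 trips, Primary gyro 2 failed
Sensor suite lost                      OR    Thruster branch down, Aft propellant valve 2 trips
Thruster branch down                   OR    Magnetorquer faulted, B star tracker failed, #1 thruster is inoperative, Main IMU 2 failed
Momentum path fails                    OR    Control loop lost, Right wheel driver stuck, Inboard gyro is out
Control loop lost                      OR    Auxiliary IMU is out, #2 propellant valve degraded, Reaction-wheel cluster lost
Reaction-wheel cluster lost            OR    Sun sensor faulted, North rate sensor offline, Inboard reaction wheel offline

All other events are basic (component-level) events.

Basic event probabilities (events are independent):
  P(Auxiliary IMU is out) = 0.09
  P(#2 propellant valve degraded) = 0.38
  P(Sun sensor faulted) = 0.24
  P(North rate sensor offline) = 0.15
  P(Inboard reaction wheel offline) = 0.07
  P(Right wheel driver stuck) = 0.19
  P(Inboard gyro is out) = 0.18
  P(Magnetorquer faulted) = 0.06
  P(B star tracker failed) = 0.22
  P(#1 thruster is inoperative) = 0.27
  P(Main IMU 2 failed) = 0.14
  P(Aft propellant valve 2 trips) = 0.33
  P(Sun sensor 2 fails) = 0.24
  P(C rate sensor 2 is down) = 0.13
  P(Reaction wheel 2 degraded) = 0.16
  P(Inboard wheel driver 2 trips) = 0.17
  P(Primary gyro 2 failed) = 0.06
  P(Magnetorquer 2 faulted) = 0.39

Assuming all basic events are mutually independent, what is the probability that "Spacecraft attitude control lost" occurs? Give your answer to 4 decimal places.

0.9306

P(Reaction-wheel cluster lost) [OR] = 1 − (1−0.24) × (1−0.15) × (1−0.07) = 0.399220
P(Control loop lost) [OR] = 1 − (1−0.09) × (1−0.38) × (1−0.399220) = 0.661040
P(Momentum path fails) [OR] = 1 − (1−0.661040) × (1−0.19) × (1−0.18) = 0.774863
P(Thruster branch down) [OR] = 1 − (1−0.06) × (1−0.22) × (1−0.27) × (1−0.14) = 0.539697
P(Sensor suite lost) [OR] = 1 − (1−0.539697) × (1−0.33) = 0.691597
P(Backup chain lost) [AND] = 0.13 × 0.16 × 0.17 × 0.06 = 0.000212
P(Reaction-wheel cluster 2 inoperative) [AND] = 0.24 × 0.000212 × 0.39 = 0.000020
P(Spacecraft attitude control lost) [OR] = 1 − (1−0.774863) × (1−0.691597) × (1−0.000020) = 0.930568
Rounded to 4 decimal places: P(Spacecraft attitude control lost) ≈ 0.9306.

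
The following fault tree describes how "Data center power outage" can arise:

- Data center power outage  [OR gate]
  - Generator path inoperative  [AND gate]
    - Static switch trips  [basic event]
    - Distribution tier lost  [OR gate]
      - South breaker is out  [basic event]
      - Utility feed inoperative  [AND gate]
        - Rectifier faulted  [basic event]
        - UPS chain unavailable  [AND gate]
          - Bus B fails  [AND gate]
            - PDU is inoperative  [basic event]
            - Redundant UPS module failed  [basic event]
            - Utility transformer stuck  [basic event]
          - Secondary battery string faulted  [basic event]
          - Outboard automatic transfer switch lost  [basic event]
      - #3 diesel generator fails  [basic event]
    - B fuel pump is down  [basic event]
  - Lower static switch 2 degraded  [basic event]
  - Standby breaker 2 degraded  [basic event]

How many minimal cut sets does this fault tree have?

5

Bus B fails [AND]: one cut set from each child combined → 1 × 1 × 1 = 1 cut set(s).
UPS chain unavailable [AND]: one cut set from each child combined → 1 × 1 × 1 = 1 cut set(s).
Utility feed inoperative [AND]: one cut set from each child combined → 1 × 1 = 1 cut set(s).
Distribution tier lost [OR]: union of children's cut sets → 3 cut set(s).
Generator path inoperative [AND]: one cut set from each child combined → 1 × 3 × 1 = 3 cut set(s).
Data center power outage [OR]: union of children's cut sets → 5 cut set(s).
Minimal cut sets: {B fuel pump is down, South breaker is out, Static switch trips}; {B fuel pump is down, Outboard automatic transfer switch lost, PDU is inoperative, Rectifier faulted, Redundant UPS module failed, Secondary battery string faulted, Static switch trips, Utility transformer stuck}; {#3 diesel generator fails, B fuel pump is down, Static switch trips}; {Lower static switch 2 degraded}; {Standby breaker 2 degraded}.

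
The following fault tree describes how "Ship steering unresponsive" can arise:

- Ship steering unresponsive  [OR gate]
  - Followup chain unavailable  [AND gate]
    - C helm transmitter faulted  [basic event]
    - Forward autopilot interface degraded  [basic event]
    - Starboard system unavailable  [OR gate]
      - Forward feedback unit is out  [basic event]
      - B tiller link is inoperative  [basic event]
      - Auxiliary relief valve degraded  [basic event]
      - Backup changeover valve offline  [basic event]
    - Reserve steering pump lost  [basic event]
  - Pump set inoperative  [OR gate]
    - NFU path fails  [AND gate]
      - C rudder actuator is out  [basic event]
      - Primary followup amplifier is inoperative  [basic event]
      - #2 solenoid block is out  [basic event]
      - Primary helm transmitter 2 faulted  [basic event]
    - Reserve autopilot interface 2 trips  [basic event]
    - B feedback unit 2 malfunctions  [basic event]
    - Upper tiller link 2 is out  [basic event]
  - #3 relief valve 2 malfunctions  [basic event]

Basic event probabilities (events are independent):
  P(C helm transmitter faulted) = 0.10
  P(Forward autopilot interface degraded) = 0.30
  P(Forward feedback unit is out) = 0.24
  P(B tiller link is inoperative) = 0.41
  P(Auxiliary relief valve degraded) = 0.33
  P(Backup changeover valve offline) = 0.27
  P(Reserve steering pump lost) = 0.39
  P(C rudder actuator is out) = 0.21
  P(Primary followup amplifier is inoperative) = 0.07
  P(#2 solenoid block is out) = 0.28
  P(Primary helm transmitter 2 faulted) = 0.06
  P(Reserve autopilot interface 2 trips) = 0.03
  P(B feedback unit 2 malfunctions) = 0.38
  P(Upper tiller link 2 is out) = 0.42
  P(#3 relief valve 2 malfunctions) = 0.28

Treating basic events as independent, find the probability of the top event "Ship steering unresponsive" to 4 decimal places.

P(Starboard system unavailable) [OR] = 1 − (1−0.24) × (1−0.41) × (1−0.33) × (1−0.27) = 0.780688
P(Followup chain unavailable) [AND] = 0.10 × 0.30 × 0.780688 × 0.39 = 0.009134
P(NFU path fails) [AND] = 0.21 × 0.07 × 0.28 × 0.06 = 0.000247
P(Pump set inoperative) [OR] = 1 − (1−0.000247) × (1−0.03) × (1−0.38) × (1−0.42) = 0.651274
P(Ship steering unresponsive) [OR] = 1 − (1−0.009134) × (1−0.651274) × (1−0.28) = 0.751211
Rounded to 4 decimal places: P(Ship steering unresponsive) ≈ 0.7512.

0.7512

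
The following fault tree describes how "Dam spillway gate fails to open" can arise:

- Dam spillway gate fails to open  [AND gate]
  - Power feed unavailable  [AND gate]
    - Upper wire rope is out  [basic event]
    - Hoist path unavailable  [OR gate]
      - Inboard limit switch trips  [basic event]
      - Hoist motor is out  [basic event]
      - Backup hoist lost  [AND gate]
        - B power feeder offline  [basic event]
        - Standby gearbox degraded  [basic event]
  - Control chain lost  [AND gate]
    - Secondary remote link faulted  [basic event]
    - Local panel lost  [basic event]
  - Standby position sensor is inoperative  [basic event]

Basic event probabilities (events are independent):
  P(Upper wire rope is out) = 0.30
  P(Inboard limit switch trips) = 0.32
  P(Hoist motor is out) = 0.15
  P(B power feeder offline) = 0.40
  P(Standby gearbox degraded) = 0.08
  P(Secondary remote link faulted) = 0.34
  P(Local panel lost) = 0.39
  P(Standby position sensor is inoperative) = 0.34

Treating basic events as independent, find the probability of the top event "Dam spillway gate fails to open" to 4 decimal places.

0.0060

P(Backup hoist lost) [AND] = 0.40 × 0.08 = 0.032000
P(Hoist path unavailable) [OR] = 1 − (1−0.32) × (1−0.15) × (1−0.032000) = 0.440496
P(Power feed unavailable) [AND] = 0.30 × 0.440496 = 0.132149
P(Control chain lost) [AND] = 0.34 × 0.39 = 0.132600
P(Dam spillway gate fails to open) [AND] = 0.132149 × 0.132600 × 0.34 = 0.005958
Rounded to 4 decimal places: P(Dam spillway gate fails to open) ≈ 0.0060.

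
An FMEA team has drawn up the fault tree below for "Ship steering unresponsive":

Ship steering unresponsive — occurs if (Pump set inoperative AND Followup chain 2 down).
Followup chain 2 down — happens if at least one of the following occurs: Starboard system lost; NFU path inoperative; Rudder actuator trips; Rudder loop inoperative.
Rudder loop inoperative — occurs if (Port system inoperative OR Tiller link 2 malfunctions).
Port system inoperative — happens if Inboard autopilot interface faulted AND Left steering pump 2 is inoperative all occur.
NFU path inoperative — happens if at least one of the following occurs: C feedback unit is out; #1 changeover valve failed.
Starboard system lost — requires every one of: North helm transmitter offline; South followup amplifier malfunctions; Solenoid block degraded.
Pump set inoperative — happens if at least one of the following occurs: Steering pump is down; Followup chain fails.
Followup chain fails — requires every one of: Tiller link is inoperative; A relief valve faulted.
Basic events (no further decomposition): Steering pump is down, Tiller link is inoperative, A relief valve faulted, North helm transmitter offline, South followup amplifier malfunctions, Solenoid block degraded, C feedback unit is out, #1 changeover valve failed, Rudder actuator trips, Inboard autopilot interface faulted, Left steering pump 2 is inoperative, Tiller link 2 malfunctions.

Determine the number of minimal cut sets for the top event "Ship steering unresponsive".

12

Followup chain fails [AND]: one cut set from each child combined → 1 × 1 = 1 cut set(s).
Pump set inoperative [OR]: union of children's cut sets → 2 cut set(s).
Starboard system lost [AND]: one cut set from each child combined → 1 × 1 × 1 = 1 cut set(s).
NFU path inoperative [OR]: union of children's cut sets → 2 cut set(s).
Port system inoperative [AND]: one cut set from each child combined → 1 × 1 = 1 cut set(s).
Rudder loop inoperative [OR]: union of children's cut sets → 2 cut set(s).
Followup chain 2 down [OR]: union of children's cut sets → 6 cut set(s).
Ship steering unresponsive [AND]: one cut set from each child combined → 2 × 6 = 12 cut set(s).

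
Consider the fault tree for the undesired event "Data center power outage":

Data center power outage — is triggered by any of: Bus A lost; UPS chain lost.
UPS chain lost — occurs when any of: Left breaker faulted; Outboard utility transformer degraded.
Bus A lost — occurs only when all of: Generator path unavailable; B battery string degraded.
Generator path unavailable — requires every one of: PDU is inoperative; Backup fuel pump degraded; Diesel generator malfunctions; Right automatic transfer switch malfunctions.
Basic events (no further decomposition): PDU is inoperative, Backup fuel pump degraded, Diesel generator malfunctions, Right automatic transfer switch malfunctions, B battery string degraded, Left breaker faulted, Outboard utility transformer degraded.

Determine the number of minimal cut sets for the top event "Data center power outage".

3

Generator path unavailable [AND]: one cut set from each child combined → 1 × 1 × 1 × 1 = 1 cut set(s).
Bus A lost [AND]: one cut set from each child combined → 1 × 1 = 1 cut set(s).
UPS chain lost [OR]: union of children's cut sets → 2 cut set(s).
Data center power outage [OR]: union of children's cut sets → 3 cut set(s).
Minimal cut sets: {B battery string degraded, Backup fuel pump degraded, Diesel generator malfunctions, PDU is inoperative, Right automatic transfer switch malfunctions}; {Left breaker faulted}; {Outboard utility transformer degraded}.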